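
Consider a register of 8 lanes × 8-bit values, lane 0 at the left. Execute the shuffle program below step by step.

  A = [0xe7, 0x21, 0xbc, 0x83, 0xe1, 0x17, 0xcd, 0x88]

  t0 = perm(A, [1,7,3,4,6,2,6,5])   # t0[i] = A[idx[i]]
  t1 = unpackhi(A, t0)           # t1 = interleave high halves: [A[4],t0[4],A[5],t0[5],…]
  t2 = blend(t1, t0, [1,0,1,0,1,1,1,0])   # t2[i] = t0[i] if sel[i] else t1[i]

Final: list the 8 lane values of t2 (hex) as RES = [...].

RES = [0x21, 0xcd, 0x83, 0xbc, 0xcd, 0xbc, 0xcd, 0x17]

→ t0 |21|88|83|e1|cd|bc|cd|17|
→ t1 |e1|cd|17|bc|cd|cd|88|17|
→ t2 |21|cd|83|bc|cd|bc|cd|17|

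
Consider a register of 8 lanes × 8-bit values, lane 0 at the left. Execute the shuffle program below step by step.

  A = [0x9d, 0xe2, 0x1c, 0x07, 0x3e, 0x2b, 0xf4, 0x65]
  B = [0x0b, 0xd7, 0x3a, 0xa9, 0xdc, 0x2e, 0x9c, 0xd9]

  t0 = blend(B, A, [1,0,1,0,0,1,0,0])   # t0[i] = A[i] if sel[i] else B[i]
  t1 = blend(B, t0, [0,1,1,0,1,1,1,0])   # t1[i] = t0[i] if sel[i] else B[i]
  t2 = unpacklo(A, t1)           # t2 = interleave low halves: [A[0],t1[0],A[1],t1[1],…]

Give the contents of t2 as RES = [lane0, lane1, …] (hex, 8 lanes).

  t0: 9d d7 1c a9 dc 2b 9c d9
  t1: 0b d7 1c a9 dc 2b 9c d9
  t2: 9d 0b e2 d7 1c 1c 07 a9

RES = [0x9d, 0x0b, 0xe2, 0xd7, 0x1c, 0x1c, 0x07, 0xa9]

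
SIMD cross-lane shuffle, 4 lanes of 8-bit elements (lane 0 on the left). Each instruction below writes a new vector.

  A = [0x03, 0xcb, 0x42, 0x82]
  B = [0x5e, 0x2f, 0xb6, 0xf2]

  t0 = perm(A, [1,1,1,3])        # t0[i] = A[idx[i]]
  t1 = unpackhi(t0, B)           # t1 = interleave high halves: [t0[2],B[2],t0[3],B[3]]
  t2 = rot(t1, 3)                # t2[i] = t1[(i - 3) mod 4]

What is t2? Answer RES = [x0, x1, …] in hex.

RES = [0xb6, 0x82, 0xf2, 0xcb]

t0 = [0xcb, 0xcb, 0xcb, 0x82]
t1 = [0xcb, 0xb6, 0x82, 0xf2]
t2 = [0xb6, 0x82, 0xf2, 0xcb]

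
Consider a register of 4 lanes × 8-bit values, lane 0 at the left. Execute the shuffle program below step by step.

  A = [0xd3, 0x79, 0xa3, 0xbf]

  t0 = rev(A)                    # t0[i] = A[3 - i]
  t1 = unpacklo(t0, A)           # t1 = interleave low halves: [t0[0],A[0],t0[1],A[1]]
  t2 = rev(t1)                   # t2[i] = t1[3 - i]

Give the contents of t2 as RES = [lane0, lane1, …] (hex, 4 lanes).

→ t0 |bf|a3|79|d3|
→ t1 |bf|d3|a3|79|
→ t2 |79|a3|d3|bf|

RES = [0x79, 0xa3, 0xd3, 0xbf]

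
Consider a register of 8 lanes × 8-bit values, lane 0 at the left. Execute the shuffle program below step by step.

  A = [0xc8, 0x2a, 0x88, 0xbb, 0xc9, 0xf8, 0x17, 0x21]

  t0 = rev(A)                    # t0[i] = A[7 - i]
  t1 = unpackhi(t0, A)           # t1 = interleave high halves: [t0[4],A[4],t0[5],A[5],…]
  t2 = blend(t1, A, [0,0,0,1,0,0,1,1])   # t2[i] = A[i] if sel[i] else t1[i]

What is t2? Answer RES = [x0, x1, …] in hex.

RES = [ 0xbb  0xc9  0x88  0xbb  0x2a  0x17  0x17  0x21 ]

  t0: 21 17 f8 c9 bb 88 2a c8
  t1: bb c9 88 f8 2a 17 c8 21
  t2: bb c9 88 bb 2a 17 17 21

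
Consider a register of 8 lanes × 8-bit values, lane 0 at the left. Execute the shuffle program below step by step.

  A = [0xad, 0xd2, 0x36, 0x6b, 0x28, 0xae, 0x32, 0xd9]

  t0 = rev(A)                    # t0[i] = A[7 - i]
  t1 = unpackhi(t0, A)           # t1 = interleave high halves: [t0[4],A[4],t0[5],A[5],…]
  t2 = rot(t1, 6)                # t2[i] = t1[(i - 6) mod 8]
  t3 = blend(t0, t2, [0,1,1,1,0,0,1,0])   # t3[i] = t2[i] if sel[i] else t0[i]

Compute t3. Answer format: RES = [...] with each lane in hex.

  t0: d9 32 ae 28 6b 36 d2 ad
  t1: 6b 28 36 ae d2 32 ad d9
  t2: 36 ae d2 32 ad d9 6b 28
  t3: d9 ae d2 32 6b 36 6b ad

RES = [0xd9, 0xae, 0xd2, 0x32, 0x6b, 0x36, 0x6b, 0xad]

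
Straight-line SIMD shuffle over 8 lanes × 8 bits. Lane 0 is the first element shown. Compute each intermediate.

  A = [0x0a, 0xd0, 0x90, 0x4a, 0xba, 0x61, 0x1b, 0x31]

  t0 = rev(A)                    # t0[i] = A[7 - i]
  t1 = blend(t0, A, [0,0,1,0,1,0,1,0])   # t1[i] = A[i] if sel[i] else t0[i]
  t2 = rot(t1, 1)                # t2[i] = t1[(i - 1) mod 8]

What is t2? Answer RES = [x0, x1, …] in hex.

t0 = [0x31, 0x1b, 0x61, 0xba, 0x4a, 0x90, 0xd0, 0x0a]
t1 = [0x31, 0x1b, 0x90, 0xba, 0xba, 0x90, 0x1b, 0x0a]
t2 = [0x0a, 0x31, 0x1b, 0x90, 0xba, 0xba, 0x90, 0x1b]

RES = [ 0x0a  0x31  0x1b  0x90  0xba  0xba  0x90  0x1b ]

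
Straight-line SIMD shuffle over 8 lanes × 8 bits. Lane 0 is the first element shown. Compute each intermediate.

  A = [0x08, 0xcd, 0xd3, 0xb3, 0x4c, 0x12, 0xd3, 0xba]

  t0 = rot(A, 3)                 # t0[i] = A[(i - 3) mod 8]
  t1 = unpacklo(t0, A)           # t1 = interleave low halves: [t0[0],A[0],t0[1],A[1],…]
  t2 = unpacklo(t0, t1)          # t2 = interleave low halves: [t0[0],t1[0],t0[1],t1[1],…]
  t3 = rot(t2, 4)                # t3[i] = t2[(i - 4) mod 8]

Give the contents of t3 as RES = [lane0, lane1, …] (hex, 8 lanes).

  t0: 12 d3 ba 08 cd d3 b3 4c
  t1: 12 08 d3 cd ba d3 08 b3
  t2: 12 12 d3 08 ba d3 08 cd
  t3: ba d3 08 cd 12 12 d3 08

RES = [0xba, 0xd3, 0x08, 0xcd, 0x12, 0x12, 0xd3, 0x08]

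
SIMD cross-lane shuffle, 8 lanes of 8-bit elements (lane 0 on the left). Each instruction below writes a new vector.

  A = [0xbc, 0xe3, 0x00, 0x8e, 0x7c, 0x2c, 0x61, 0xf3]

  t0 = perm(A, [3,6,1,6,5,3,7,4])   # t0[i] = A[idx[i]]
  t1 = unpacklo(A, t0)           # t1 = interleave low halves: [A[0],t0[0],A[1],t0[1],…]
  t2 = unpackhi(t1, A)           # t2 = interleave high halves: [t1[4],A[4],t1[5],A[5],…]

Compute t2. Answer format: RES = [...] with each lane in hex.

RES = [0x00, 0x7c, 0xe3, 0x2c, 0x8e, 0x61, 0x61, 0xf3]

→ t0 |8e|61|e3|61|2c|8e|f3|7c|
→ t1 |bc|8e|e3|61|00|e3|8e|61|
→ t2 |00|7c|e3|2c|8e|61|61|f3|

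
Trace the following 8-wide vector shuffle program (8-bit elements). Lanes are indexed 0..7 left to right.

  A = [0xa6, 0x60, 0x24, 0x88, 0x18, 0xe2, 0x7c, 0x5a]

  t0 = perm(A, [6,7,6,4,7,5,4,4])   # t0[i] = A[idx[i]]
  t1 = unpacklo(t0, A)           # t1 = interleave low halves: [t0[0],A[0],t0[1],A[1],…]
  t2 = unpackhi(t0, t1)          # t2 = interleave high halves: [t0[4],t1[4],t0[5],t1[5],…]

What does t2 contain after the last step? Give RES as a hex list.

t0 = [0x7c, 0x5a, 0x7c, 0x18, 0x5a, 0xe2, 0x18, 0x18]
t1 = [0x7c, 0xa6, 0x5a, 0x60, 0x7c, 0x24, 0x18, 0x88]
t2 = [0x5a, 0x7c, 0xe2, 0x24, 0x18, 0x18, 0x18, 0x88]

RES = [0x5a, 0x7c, 0xe2, 0x24, 0x18, 0x18, 0x18, 0x88]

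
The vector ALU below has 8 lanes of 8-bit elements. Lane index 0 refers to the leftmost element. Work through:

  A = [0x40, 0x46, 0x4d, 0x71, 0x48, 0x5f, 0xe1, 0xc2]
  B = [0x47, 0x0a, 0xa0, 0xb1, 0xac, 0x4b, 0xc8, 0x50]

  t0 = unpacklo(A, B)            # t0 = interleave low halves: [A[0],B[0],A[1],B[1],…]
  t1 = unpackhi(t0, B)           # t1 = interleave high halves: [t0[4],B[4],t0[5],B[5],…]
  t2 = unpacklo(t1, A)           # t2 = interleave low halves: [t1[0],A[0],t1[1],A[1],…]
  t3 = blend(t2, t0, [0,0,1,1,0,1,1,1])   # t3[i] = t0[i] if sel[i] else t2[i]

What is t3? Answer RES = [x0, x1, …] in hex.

RES = [ 0x4d  0x40  0x46  0x0a  0xa0  0xa0  0x71  0xb1 ]

→ t0 |40|47|46|0a|4d|a0|71|b1|
→ t1 |4d|ac|a0|4b|71|c8|b1|50|
→ t2 |4d|40|ac|46|a0|4d|4b|71|
→ t3 |4d|40|46|0a|a0|a0|71|b1|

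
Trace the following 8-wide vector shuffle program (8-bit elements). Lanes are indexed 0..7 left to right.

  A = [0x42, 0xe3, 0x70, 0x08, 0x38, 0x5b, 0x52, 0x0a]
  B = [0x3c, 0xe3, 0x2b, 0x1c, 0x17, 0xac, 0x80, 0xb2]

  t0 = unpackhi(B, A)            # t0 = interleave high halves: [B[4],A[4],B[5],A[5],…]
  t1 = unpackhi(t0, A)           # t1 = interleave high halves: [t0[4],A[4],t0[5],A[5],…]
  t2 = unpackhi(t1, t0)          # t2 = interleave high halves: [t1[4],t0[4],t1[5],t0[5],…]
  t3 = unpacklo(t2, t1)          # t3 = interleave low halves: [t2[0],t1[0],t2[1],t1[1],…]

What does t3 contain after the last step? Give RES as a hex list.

→ t0 |17|38|ac|5b|80|52|b2|0a|
→ t1 |80|38|52|5b|b2|52|0a|0a|
→ t2 |b2|80|52|52|0a|b2|0a|0a|
→ t3 |b2|80|80|38|52|52|52|5b|

RES = [ 0xb2  0x80  0x80  0x38  0x52  0x52  0x52  0x5b ]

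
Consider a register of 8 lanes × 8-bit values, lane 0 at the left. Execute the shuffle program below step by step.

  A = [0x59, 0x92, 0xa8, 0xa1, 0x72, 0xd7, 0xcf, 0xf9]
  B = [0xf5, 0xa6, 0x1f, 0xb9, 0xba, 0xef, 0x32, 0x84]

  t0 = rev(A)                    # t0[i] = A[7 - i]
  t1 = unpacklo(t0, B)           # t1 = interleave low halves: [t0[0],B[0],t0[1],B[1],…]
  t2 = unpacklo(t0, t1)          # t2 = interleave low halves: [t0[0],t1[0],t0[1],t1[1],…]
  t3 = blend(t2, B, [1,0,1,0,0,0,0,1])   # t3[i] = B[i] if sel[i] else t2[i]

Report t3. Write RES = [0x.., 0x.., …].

t0 = [0xf9, 0xcf, 0xd7, 0x72, 0xa1, 0xa8, 0x92, 0x59]
t1 = [0xf9, 0xf5, 0xcf, 0xa6, 0xd7, 0x1f, 0x72, 0xb9]
t2 = [0xf9, 0xf9, 0xcf, 0xf5, 0xd7, 0xcf, 0x72, 0xa6]
t3 = [0xf5, 0xf9, 0x1f, 0xf5, 0xd7, 0xcf, 0x72, 0x84]

RES = [ 0xf5  0xf9  0x1f  0xf5  0xd7  0xcf  0x72  0x84 ]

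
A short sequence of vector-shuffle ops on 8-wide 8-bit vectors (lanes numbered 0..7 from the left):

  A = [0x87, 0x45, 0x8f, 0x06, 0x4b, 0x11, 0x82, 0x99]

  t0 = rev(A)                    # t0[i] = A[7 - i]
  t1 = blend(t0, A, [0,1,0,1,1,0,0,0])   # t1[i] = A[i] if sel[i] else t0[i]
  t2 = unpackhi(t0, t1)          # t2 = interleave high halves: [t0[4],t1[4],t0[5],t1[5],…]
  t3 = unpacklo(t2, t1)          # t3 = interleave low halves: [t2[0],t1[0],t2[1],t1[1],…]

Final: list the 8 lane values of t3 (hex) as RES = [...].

RES = [0x06, 0x99, 0x4b, 0x45, 0x8f, 0x11, 0x8f, 0x06]

t0 = [0x99, 0x82, 0x11, 0x4b, 0x06, 0x8f, 0x45, 0x87]
t1 = [0x99, 0x45, 0x11, 0x06, 0x4b, 0x8f, 0x45, 0x87]
t2 = [0x06, 0x4b, 0x8f, 0x8f, 0x45, 0x45, 0x87, 0x87]
t3 = [0x06, 0x99, 0x4b, 0x45, 0x8f, 0x11, 0x8f, 0x06]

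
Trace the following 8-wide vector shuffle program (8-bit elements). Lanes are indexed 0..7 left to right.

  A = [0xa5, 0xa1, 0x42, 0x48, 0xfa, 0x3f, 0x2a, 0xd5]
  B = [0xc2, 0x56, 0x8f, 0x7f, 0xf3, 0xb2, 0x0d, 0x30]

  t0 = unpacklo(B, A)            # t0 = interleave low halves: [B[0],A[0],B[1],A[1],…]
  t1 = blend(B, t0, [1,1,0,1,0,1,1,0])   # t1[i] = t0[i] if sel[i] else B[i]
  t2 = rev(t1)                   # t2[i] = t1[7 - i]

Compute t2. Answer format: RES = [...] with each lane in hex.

RES = [ 0x30  0x7f  0x42  0xf3  0xa1  0x8f  0xa5  0xc2 ]

t0 = [0xc2, 0xa5, 0x56, 0xa1, 0x8f, 0x42, 0x7f, 0x48]
t1 = [0xc2, 0xa5, 0x8f, 0xa1, 0xf3, 0x42, 0x7f, 0x30]
t2 = [0x30, 0x7f, 0x42, 0xf3, 0xa1, 0x8f, 0xa5, 0xc2]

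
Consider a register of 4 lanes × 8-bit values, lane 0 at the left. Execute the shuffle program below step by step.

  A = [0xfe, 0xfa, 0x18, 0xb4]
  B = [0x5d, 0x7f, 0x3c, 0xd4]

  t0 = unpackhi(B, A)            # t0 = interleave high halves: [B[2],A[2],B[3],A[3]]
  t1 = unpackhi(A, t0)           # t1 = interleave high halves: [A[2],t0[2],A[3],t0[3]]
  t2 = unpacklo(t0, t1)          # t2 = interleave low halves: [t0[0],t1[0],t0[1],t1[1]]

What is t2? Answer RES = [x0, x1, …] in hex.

t0 = [0x3c, 0x18, 0xd4, 0xb4]
t1 = [0x18, 0xd4, 0xb4, 0xb4]
t2 = [0x3c, 0x18, 0x18, 0xd4]

RES = [ 0x3c  0x18  0x18  0xd4 ]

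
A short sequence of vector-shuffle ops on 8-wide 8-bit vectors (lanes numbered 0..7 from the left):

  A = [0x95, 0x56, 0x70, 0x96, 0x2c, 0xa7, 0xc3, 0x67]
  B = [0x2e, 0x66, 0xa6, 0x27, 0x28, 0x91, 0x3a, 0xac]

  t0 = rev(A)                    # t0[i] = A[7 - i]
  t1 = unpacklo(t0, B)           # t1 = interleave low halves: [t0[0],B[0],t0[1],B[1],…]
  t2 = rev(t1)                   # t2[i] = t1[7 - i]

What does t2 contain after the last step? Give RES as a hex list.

  t0: 67 c3 a7 2c 96 70 56 95
  t1: 67 2e c3 66 a7 a6 2c 27
  t2: 27 2c a6 a7 66 c3 2e 67

RES = [ 0x27  0x2c  0xa6  0xa7  0x66  0xc3  0x2e  0x67 ]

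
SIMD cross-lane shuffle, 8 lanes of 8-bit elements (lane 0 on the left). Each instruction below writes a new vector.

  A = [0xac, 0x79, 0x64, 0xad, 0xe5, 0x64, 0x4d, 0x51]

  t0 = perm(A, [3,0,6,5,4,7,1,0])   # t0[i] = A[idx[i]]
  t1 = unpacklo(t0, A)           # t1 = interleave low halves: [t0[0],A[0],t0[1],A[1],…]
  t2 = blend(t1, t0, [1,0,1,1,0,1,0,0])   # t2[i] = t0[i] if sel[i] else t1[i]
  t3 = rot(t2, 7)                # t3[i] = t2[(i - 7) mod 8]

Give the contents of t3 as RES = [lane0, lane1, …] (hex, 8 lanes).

RES = [0xac, 0x4d, 0x64, 0x4d, 0x51, 0x64, 0xad, 0xad]

→ t0 |ad|ac|4d|64|e5|51|79|ac|
→ t1 |ad|ac|ac|79|4d|64|64|ad|
→ t2 |ad|ac|4d|64|4d|51|64|ad|
→ t3 |ac|4d|64|4d|51|64|ad|ad|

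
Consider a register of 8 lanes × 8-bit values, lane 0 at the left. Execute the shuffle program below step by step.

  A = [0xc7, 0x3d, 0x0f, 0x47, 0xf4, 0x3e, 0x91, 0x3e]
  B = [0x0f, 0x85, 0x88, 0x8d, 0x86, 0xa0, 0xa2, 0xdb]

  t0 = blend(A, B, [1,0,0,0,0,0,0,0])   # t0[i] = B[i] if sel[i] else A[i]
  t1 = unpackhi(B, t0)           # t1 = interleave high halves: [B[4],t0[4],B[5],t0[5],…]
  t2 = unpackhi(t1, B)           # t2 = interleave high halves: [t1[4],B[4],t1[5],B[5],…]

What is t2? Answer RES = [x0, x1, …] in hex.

  t0: 0f 3d 0f 47 f4 3e 91 3e
  t1: 86 f4 a0 3e a2 91 db 3e
  t2: a2 86 91 a0 db a2 3e db

RES = [0xa2, 0x86, 0x91, 0xa0, 0xdb, 0xa2, 0x3e, 0xdb]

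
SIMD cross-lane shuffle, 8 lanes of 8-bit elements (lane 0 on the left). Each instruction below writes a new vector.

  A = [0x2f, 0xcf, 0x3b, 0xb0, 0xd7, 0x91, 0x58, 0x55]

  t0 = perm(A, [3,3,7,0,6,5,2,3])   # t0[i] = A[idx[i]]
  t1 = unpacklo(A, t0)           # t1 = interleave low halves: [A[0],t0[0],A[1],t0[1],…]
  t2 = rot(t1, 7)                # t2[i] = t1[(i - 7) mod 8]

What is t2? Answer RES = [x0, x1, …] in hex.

t0 = [0xb0, 0xb0, 0x55, 0x2f, 0x58, 0x91, 0x3b, 0xb0]
t1 = [0x2f, 0xb0, 0xcf, 0xb0, 0x3b, 0x55, 0xb0, 0x2f]
t2 = [0xb0, 0xcf, 0xb0, 0x3b, 0x55, 0xb0, 0x2f, 0x2f]

RES = [ 0xb0  0xcf  0xb0  0x3b  0x55  0xb0  0x2f  0x2f ]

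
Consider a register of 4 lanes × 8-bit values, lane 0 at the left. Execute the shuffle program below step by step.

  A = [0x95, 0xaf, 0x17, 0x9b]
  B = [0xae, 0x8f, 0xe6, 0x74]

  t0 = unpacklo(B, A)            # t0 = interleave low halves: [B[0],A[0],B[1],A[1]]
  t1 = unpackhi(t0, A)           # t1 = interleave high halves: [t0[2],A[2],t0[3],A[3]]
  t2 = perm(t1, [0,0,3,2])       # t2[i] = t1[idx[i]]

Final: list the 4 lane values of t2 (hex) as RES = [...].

→ t0 |ae|95|8f|af|
→ t1 |8f|17|af|9b|
→ t2 |8f|8f|9b|af|

RES = [ 0x8f  0x8f  0x9b  0xaf ]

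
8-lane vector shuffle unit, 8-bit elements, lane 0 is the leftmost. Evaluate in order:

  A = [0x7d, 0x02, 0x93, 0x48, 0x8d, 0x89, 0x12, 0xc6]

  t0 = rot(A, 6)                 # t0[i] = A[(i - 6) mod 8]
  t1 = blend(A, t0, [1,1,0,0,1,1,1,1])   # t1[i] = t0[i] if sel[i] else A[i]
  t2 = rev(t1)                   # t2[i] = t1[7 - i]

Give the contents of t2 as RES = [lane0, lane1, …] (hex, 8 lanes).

t0 = [0x93, 0x48, 0x8d, 0x89, 0x12, 0xc6, 0x7d, 0x02]
t1 = [0x93, 0x48, 0x93, 0x48, 0x12, 0xc6, 0x7d, 0x02]
t2 = [0x02, 0x7d, 0xc6, 0x12, 0x48, 0x93, 0x48, 0x93]

RES = [ 0x02  0x7d  0xc6  0x12  0x48  0x93  0x48  0x93 ]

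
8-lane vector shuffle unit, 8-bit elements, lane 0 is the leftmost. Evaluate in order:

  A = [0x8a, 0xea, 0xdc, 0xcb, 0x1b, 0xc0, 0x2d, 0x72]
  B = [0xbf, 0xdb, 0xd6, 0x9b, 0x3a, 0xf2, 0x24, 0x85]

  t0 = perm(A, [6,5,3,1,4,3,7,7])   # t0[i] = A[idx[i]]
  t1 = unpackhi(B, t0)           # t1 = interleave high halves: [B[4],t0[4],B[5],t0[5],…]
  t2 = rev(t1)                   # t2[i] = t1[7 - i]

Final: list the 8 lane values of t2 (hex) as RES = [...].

  t0: 2d c0 cb ea 1b cb 72 72
  t1: 3a 1b f2 cb 24 72 85 72
  t2: 72 85 72 24 cb f2 1b 3a

RES = [ 0x72  0x85  0x72  0x24  0xcb  0xf2  0x1b  0x3a ]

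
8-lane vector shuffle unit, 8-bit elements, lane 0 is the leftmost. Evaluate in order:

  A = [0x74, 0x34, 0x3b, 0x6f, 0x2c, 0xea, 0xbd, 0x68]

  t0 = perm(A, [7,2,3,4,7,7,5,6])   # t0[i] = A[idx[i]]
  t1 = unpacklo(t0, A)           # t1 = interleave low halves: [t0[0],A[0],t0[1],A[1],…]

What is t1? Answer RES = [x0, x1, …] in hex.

→ t0 |68|3b|6f|2c|68|68|ea|bd|
→ t1 |68|74|3b|34|6f|3b|2c|6f|

RES = [ 0x68  0x74  0x3b  0x34  0x6f  0x3b  0x2c  0x6f ]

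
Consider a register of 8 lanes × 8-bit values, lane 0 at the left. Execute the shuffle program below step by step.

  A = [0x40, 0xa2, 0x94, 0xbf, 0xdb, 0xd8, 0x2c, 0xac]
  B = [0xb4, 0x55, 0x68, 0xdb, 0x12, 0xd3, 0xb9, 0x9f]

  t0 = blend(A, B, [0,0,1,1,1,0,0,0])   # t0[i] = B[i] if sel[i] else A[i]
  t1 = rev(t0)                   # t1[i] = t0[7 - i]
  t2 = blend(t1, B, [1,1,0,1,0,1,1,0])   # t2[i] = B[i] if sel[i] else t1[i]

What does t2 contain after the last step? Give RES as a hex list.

→ t0 |40|a2|68|db|12|d8|2c|ac|
→ t1 |ac|2c|d8|12|db|68|a2|40|
→ t2 |b4|55|d8|db|db|d3|b9|40|

RES = [0xb4, 0x55, 0xd8, 0xdb, 0xdb, 0xd3, 0xb9, 0x40]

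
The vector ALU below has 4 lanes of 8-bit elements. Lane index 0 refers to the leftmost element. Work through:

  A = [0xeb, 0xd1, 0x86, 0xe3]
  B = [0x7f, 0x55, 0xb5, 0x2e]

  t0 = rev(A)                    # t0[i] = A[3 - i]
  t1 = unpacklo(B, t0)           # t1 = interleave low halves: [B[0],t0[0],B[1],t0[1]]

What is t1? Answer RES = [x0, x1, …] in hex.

RES = [ 0x7f  0xe3  0x55  0x86 ]

  t0: e3 86 d1 eb
  t1: 7f e3 55 86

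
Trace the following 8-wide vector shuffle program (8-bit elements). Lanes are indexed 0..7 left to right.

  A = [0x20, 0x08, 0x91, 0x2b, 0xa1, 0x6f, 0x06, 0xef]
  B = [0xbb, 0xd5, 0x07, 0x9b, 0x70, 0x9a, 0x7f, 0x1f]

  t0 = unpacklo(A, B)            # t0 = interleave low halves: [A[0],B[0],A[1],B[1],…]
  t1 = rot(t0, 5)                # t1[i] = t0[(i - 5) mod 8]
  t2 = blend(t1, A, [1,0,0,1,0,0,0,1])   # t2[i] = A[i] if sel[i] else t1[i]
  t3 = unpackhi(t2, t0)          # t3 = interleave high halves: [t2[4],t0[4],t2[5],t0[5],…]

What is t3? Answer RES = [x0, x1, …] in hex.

RES = [ 0x9b  0x91  0x20  0x07  0xbb  0x2b  0xef  0x9b ]

  t0: 20 bb 08 d5 91 07 2b 9b
  t1: d5 91 07 2b 9b 20 bb 08
  t2: 20 91 07 2b 9b 20 bb ef
  t3: 9b 91 20 07 bb 2b ef 9b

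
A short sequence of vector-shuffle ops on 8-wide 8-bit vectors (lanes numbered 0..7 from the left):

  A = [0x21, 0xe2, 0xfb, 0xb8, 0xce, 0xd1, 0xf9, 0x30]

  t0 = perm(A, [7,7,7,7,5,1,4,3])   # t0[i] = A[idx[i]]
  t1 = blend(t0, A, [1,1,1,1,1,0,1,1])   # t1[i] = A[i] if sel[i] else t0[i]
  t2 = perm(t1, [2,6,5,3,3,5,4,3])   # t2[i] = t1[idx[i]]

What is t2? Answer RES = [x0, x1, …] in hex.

  t0: 30 30 30 30 d1 e2 ce b8
  t1: 21 e2 fb b8 ce e2 f9 30
  t2: fb f9 e2 b8 b8 e2 ce b8

RES = [0xfb, 0xf9, 0xe2, 0xb8, 0xb8, 0xe2, 0xce, 0xb8]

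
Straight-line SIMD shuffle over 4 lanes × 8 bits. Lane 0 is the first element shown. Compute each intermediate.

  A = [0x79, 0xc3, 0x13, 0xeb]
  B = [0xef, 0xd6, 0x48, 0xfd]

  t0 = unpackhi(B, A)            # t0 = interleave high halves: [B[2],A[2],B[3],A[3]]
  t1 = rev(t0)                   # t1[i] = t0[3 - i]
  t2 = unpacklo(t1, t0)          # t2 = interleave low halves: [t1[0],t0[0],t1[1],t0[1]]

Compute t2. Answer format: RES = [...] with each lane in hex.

RES = [0xeb, 0x48, 0xfd, 0x13]

→ t0 |48|13|fd|eb|
→ t1 |eb|fd|13|48|
→ t2 |eb|48|fd|13|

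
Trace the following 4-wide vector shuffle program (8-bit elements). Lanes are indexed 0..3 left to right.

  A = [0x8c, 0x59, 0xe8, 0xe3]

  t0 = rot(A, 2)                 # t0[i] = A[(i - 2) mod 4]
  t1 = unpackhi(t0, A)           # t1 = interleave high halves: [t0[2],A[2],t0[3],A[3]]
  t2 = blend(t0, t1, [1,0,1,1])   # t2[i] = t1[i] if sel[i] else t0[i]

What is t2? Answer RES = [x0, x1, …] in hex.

t0 = [0xe8, 0xe3, 0x8c, 0x59]
t1 = [0x8c, 0xe8, 0x59, 0xe3]
t2 = [0x8c, 0xe3, 0x59, 0xe3]

RES = [0x8c, 0xe3, 0x59, 0xe3]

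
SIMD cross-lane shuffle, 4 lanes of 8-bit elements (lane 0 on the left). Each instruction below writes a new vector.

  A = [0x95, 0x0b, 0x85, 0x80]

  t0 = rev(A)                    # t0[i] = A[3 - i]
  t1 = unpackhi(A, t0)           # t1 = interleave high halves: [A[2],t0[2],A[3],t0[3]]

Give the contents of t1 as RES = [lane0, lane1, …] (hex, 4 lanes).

  t0: 80 85 0b 95
  t1: 85 0b 80 95

RES = [ 0x85  0x0b  0x80  0x95 ]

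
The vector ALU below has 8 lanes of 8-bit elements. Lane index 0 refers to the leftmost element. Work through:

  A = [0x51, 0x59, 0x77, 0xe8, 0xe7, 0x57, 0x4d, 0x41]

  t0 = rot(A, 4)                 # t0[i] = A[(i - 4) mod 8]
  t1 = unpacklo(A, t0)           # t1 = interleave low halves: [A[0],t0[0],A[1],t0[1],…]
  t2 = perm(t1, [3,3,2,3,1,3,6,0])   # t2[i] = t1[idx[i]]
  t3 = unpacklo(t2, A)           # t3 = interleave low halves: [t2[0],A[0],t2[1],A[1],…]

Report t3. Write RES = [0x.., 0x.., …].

RES = [0x57, 0x51, 0x57, 0x59, 0x59, 0x77, 0x57, 0xe8]

→ t0 |e7|57|4d|41|51|59|77|e8|
→ t1 |51|e7|59|57|77|4d|e8|41|
→ t2 |57|57|59|57|e7|57|e8|51|
→ t3 |57|51|57|59|59|77|57|e8|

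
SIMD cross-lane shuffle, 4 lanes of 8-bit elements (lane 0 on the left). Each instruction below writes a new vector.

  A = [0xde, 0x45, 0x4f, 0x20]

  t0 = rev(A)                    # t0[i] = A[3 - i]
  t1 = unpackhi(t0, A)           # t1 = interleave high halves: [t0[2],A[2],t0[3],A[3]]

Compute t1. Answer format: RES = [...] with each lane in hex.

  t0: 20 4f 45 de
  t1: 45 4f de 20

RES = [0x45, 0x4f, 0xde, 0x20]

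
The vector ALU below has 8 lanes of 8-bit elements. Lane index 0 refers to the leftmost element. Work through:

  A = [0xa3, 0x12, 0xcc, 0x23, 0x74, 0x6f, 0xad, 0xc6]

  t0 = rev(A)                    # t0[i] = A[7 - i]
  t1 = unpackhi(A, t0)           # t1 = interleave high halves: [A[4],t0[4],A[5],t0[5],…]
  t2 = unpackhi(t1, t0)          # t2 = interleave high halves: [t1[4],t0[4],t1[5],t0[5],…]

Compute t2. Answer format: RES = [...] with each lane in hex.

RES = [ 0xad  0x23  0x12  0xcc  0xc6  0x12  0xa3  0xa3 ]

  t0: c6 ad 6f 74 23 cc 12 a3
  t1: 74 23 6f cc ad 12 c6 a3
  t2: ad 23 12 cc c6 12 a3 a3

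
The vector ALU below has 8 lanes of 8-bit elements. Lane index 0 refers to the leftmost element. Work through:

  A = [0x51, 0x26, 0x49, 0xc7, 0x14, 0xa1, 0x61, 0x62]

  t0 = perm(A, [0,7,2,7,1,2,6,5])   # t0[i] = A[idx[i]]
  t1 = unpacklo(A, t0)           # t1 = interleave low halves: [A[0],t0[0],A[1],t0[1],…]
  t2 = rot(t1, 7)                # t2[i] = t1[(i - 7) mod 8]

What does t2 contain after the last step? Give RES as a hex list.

t0 = [0x51, 0x62, 0x49, 0x62, 0x26, 0x49, 0x61, 0xa1]
t1 = [0x51, 0x51, 0x26, 0x62, 0x49, 0x49, 0xc7, 0x62]
t2 = [0x51, 0x26, 0x62, 0x49, 0x49, 0xc7, 0x62, 0x51]

RES = [ 0x51  0x26  0x62  0x49  0x49  0xc7  0x62  0x51 ]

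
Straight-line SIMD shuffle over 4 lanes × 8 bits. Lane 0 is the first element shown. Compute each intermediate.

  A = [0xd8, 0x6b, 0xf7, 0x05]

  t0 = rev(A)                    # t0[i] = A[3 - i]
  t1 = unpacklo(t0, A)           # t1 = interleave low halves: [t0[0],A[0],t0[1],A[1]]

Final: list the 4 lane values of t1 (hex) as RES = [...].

  t0: 05 f7 6b d8
  t1: 05 d8 f7 6b

RES = [0x05, 0xd8, 0xf7, 0x6b]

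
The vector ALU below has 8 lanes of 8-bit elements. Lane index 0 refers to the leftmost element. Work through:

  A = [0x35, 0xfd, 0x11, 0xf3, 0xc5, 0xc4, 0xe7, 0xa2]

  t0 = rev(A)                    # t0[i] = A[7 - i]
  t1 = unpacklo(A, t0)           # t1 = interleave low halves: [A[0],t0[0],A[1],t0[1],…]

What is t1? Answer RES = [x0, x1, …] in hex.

RES = [ 0x35  0xa2  0xfd  0xe7  0x11  0xc4  0xf3  0xc5 ]

  t0: a2 e7 c4 c5 f3 11 fd 35
  t1: 35 a2 fd e7 11 c4 f3 c5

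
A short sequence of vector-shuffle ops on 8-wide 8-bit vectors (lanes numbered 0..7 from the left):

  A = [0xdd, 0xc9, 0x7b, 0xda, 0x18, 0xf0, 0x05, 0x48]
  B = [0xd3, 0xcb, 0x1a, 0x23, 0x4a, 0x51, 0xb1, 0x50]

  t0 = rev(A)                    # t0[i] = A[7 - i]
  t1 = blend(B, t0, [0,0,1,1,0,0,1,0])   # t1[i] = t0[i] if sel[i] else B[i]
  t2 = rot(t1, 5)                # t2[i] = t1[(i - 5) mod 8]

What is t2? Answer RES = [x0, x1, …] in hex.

RES = [0x18, 0x4a, 0x51, 0xc9, 0x50, 0xd3, 0xcb, 0xf0]

t0 = [0x48, 0x05, 0xf0, 0x18, 0xda, 0x7b, 0xc9, 0xdd]
t1 = [0xd3, 0xcb, 0xf0, 0x18, 0x4a, 0x51, 0xc9, 0x50]
t2 = [0x18, 0x4a, 0x51, 0xc9, 0x50, 0xd3, 0xcb, 0xf0]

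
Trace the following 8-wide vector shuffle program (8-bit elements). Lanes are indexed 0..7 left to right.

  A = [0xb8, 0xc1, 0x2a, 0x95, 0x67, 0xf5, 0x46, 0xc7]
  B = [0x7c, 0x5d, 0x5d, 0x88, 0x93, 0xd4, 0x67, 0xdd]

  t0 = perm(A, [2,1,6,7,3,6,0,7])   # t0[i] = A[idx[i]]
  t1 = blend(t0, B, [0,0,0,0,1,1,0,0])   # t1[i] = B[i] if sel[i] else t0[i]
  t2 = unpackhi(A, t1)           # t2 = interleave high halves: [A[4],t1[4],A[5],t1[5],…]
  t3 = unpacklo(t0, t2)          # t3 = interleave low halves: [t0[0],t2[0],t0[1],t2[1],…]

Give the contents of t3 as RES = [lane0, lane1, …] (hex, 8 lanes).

RES = [0x2a, 0x67, 0xc1, 0x93, 0x46, 0xf5, 0xc7, 0xd4]

t0 = [0x2a, 0xc1, 0x46, 0xc7, 0x95, 0x46, 0xb8, 0xc7]
t1 = [0x2a, 0xc1, 0x46, 0xc7, 0x93, 0xd4, 0xb8, 0xc7]
t2 = [0x67, 0x93, 0xf5, 0xd4, 0x46, 0xb8, 0xc7, 0xc7]
t3 = [0x2a, 0x67, 0xc1, 0x93, 0x46, 0xf5, 0xc7, 0xd4]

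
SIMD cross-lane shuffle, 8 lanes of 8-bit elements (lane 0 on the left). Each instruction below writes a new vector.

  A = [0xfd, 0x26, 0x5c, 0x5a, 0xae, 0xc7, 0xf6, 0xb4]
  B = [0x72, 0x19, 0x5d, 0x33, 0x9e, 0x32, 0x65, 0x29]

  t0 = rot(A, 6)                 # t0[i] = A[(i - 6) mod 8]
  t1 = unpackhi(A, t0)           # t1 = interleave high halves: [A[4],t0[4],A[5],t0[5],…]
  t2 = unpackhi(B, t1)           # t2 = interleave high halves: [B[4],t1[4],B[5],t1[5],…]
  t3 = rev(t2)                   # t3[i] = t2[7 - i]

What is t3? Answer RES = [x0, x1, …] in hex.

t0 = [0x5c, 0x5a, 0xae, 0xc7, 0xf6, 0xb4, 0xfd, 0x26]
t1 = [0xae, 0xf6, 0xc7, 0xb4, 0xf6, 0xfd, 0xb4, 0x26]
t2 = [0x9e, 0xf6, 0x32, 0xfd, 0x65, 0xb4, 0x29, 0x26]
t3 = [0x26, 0x29, 0xb4, 0x65, 0xfd, 0x32, 0xf6, 0x9e]

RES = [ 0x26  0x29  0xb4  0x65  0xfd  0x32  0xf6  0x9e ]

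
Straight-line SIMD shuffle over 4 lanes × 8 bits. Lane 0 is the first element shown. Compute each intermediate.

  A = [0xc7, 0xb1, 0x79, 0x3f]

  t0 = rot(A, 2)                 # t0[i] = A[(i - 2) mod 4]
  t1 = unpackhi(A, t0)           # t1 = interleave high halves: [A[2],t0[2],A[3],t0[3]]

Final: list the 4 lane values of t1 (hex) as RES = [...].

RES = [ 0x79  0xc7  0x3f  0xb1 ]

→ t0 |79|3f|c7|b1|
→ t1 |79|c7|3f|b1|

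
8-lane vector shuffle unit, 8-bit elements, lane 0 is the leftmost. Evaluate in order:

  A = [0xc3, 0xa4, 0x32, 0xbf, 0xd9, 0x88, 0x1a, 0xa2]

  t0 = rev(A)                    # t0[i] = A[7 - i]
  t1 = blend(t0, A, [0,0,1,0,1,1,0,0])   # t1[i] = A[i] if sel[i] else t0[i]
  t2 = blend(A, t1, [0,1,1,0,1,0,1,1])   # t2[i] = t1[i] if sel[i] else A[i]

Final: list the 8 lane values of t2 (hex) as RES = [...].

→ t0 |a2|1a|88|d9|bf|32|a4|c3|
→ t1 |a2|1a|32|d9|d9|88|a4|c3|
→ t2 |c3|1a|32|bf|d9|88|a4|c3|

RES = [0xc3, 0x1a, 0x32, 0xbf, 0xd9, 0x88, 0xa4, 0xc3]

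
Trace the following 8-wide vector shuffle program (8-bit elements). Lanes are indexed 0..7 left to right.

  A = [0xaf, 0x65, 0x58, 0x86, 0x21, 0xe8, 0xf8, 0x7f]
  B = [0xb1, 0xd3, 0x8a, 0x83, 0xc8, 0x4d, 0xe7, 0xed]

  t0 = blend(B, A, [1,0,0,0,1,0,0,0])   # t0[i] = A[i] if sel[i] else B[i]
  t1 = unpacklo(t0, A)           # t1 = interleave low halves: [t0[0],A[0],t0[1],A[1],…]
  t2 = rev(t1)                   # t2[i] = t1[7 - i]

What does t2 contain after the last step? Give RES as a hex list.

RES = [0x86, 0x83, 0x58, 0x8a, 0x65, 0xd3, 0xaf, 0xaf]

→ t0 |af|d3|8a|83|21|4d|e7|ed|
→ t1 |af|af|d3|65|8a|58|83|86|
→ t2 |86|83|58|8a|65|d3|af|af|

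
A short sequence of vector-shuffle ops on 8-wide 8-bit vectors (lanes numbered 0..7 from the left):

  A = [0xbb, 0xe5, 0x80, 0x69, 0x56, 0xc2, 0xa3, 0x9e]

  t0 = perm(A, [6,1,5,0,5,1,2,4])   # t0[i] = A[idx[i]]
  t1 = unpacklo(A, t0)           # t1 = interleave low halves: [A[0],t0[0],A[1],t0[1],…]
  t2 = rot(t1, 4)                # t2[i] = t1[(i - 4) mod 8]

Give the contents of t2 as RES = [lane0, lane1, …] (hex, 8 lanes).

  t0: a3 e5 c2 bb c2 e5 80 56
  t1: bb a3 e5 e5 80 c2 69 bb
  t2: 80 c2 69 bb bb a3 e5 e5

RES = [0x80, 0xc2, 0x69, 0xbb, 0xbb, 0xa3, 0xe5, 0xe5]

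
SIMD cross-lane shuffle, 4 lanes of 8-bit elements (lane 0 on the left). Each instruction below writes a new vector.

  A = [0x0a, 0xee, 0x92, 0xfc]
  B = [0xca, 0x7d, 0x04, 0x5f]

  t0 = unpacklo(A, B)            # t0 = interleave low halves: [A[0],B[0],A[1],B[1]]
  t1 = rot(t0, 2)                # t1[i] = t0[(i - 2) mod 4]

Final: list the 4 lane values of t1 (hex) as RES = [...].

t0 = [0x0a, 0xca, 0xee, 0x7d]
t1 = [0xee, 0x7d, 0x0a, 0xca]

RES = [ 0xee  0x7d  0x0a  0xca ]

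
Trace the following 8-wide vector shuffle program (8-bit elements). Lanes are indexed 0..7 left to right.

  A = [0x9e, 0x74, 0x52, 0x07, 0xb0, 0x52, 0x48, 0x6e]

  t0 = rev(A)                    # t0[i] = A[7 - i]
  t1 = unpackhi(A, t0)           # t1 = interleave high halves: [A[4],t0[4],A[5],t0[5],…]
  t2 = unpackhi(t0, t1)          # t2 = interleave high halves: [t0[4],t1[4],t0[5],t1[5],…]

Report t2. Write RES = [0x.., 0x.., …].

→ t0 |6e|48|52|b0|07|52|74|9e|
→ t1 |b0|07|52|52|48|74|6e|9e|
→ t2 |07|48|52|74|74|6e|9e|9e|

RES = [0x07, 0x48, 0x52, 0x74, 0x74, 0x6e, 0x9e, 0x9e]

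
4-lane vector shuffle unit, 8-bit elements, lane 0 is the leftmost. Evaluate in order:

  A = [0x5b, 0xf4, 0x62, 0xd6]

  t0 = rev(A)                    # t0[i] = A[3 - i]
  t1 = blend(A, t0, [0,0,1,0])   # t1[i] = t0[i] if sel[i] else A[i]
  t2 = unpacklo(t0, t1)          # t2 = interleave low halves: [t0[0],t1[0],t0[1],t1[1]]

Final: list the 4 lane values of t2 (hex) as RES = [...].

  t0: d6 62 f4 5b
  t1: 5b f4 f4 d6
  t2: d6 5b 62 f4

RES = [ 0xd6  0x5b  0x62  0xf4 ]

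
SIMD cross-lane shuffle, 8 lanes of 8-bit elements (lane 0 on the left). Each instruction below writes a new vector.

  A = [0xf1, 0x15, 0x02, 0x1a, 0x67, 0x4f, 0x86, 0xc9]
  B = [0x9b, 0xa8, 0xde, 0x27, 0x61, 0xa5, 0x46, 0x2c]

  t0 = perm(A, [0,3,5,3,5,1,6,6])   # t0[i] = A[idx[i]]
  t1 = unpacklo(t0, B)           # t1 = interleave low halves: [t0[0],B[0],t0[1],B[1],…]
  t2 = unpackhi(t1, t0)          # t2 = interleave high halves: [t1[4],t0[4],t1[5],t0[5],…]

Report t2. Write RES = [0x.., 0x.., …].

t0 = [0xf1, 0x1a, 0x4f, 0x1a, 0x4f, 0x15, 0x86, 0x86]
t1 = [0xf1, 0x9b, 0x1a, 0xa8, 0x4f, 0xde, 0x1a, 0x27]
t2 = [0x4f, 0x4f, 0xde, 0x15, 0x1a, 0x86, 0x27, 0x86]

RES = [0x4f, 0x4f, 0xde, 0x15, 0x1a, 0x86, 0x27, 0x86]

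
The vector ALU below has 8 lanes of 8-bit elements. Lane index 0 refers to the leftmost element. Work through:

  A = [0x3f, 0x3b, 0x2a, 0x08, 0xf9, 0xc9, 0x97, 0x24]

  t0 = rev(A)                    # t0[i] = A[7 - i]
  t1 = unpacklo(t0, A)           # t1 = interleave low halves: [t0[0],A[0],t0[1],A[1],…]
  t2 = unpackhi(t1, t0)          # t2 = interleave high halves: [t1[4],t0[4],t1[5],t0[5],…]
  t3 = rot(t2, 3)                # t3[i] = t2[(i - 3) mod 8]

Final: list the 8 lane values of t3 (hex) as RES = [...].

t0 = [0x24, 0x97, 0xc9, 0xf9, 0x08, 0x2a, 0x3b, 0x3f]
t1 = [0x24, 0x3f, 0x97, 0x3b, 0xc9, 0x2a, 0xf9, 0x08]
t2 = [0xc9, 0x08, 0x2a, 0x2a, 0xf9, 0x3b, 0x08, 0x3f]
t3 = [0x3b, 0x08, 0x3f, 0xc9, 0x08, 0x2a, 0x2a, 0xf9]

RES = [ 0x3b  0x08  0x3f  0xc9  0x08  0x2a  0x2a  0xf9 ]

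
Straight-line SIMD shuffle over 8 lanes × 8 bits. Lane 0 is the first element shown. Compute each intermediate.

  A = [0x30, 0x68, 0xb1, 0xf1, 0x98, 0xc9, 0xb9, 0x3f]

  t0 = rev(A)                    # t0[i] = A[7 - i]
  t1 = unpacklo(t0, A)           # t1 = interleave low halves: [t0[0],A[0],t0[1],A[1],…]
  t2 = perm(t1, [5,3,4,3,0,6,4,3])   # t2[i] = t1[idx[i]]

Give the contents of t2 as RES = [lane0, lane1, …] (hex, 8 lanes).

RES = [ 0xb1  0x68  0xc9  0x68  0x3f  0x98  0xc9  0x68 ]

t0 = [0x3f, 0xb9, 0xc9, 0x98, 0xf1, 0xb1, 0x68, 0x30]
t1 = [0x3f, 0x30, 0xb9, 0x68, 0xc9, 0xb1, 0x98, 0xf1]
t2 = [0xb1, 0x68, 0xc9, 0x68, 0x3f, 0x98, 0xc9, 0x68]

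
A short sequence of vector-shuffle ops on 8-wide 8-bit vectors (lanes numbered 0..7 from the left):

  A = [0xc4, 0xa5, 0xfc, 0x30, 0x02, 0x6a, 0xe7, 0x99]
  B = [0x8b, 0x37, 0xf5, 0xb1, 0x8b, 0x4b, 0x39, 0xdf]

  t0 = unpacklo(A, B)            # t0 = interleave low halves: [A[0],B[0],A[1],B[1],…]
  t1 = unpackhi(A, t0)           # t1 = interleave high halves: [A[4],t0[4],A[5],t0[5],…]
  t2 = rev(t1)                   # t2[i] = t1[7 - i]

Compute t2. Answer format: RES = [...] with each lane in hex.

RES = [0xb1, 0x99, 0x30, 0xe7, 0xf5, 0x6a, 0xfc, 0x02]

  t0: c4 8b a5 37 fc f5 30 b1
  t1: 02 fc 6a f5 e7 30 99 b1
  t2: b1 99 30 e7 f5 6a fc 02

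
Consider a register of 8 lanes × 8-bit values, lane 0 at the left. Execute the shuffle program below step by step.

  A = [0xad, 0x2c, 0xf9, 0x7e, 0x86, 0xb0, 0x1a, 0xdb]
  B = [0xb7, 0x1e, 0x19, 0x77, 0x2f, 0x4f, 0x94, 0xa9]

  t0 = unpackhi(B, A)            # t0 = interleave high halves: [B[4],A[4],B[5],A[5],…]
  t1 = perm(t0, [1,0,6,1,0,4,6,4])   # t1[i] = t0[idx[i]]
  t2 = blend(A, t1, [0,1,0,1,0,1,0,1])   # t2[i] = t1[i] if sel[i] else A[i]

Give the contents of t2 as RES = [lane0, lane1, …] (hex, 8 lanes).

RES = [0xad, 0x2f, 0xf9, 0x86, 0x86, 0x94, 0x1a, 0x94]

→ t0 |2f|86|4f|b0|94|1a|a9|db|
→ t1 |86|2f|a9|86|2f|94|a9|94|
→ t2 |ad|2f|f9|86|86|94|1a|94|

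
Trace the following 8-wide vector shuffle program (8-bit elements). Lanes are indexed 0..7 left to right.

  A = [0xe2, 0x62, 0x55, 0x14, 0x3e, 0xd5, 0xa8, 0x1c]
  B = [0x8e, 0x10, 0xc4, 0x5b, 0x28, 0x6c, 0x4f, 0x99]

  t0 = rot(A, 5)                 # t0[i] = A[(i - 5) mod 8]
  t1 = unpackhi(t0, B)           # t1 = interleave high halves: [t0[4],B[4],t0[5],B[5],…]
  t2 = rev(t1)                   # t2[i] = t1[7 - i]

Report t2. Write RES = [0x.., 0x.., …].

t0 = [0x14, 0x3e, 0xd5, 0xa8, 0x1c, 0xe2, 0x62, 0x55]
t1 = [0x1c, 0x28, 0xe2, 0x6c, 0x62, 0x4f, 0x55, 0x99]
t2 = [0x99, 0x55, 0x4f, 0x62, 0x6c, 0xe2, 0x28, 0x1c]

RES = [0x99, 0x55, 0x4f, 0x62, 0x6c, 0xe2, 0x28, 0x1c]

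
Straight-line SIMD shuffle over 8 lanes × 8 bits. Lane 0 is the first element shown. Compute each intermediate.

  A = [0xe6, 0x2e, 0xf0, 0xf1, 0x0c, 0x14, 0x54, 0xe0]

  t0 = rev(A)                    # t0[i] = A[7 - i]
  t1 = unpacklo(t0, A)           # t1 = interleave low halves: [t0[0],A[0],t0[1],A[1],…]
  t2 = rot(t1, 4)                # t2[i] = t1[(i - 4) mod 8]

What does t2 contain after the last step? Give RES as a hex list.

RES = [ 0x14  0xf0  0x0c  0xf1  0xe0  0xe6  0x54  0x2e ]

→ t0 |e0|54|14|0c|f1|f0|2e|e6|
→ t1 |e0|e6|54|2e|14|f0|0c|f1|
→ t2 |14|f0|0c|f1|e0|e6|54|2e|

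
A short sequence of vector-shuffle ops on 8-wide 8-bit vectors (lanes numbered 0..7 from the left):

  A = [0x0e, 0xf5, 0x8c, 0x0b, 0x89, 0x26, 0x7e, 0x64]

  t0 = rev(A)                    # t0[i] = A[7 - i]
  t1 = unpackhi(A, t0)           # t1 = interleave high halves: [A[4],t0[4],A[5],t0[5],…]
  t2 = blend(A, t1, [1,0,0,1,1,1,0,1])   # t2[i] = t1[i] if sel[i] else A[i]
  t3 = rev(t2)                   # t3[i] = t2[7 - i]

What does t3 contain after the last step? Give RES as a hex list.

RES = [0x0e, 0x7e, 0xf5, 0x7e, 0x8c, 0x8c, 0xf5, 0x89]

  t0: 64 7e 26 89 0b 8c f5 0e
  t1: 89 0b 26 8c 7e f5 64 0e
  t2: 89 f5 8c 8c 7e f5 7e 0e
  t3: 0e 7e f5 7e 8c 8c f5 89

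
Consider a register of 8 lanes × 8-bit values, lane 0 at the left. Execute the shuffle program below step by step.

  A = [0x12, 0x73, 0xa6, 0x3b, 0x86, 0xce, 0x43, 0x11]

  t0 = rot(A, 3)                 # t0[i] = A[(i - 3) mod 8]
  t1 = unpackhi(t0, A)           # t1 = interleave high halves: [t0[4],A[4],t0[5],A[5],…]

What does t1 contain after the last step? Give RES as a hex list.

RES = [ 0x73  0x86  0xa6  0xce  0x3b  0x43  0x86  0x11 ]

t0 = [0xce, 0x43, 0x11, 0x12, 0x73, 0xa6, 0x3b, 0x86]
t1 = [0x73, 0x86, 0xa6, 0xce, 0x3b, 0x43, 0x86, 0x11]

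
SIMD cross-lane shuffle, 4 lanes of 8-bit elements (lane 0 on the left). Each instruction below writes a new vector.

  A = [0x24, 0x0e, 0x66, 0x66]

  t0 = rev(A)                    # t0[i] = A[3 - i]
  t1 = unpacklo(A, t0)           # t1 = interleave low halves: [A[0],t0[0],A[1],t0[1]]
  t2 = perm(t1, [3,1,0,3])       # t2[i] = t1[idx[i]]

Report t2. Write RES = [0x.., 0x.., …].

RES = [0x66, 0x66, 0x24, 0x66]

t0 = [0x66, 0x66, 0x0e, 0x24]
t1 = [0x24, 0x66, 0x0e, 0x66]
t2 = [0x66, 0x66, 0x24, 0x66]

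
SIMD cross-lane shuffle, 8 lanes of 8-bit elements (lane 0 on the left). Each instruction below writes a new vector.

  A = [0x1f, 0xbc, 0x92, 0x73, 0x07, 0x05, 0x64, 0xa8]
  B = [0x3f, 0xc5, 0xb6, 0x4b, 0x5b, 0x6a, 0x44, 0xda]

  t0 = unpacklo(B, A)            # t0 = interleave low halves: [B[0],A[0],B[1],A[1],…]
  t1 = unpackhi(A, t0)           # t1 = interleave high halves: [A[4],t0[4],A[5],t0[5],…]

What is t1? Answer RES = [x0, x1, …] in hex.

RES = [0x07, 0xb6, 0x05, 0x92, 0x64, 0x4b, 0xa8, 0x73]

→ t0 |3f|1f|c5|bc|b6|92|4b|73|
→ t1 |07|b6|05|92|64|4b|a8|73|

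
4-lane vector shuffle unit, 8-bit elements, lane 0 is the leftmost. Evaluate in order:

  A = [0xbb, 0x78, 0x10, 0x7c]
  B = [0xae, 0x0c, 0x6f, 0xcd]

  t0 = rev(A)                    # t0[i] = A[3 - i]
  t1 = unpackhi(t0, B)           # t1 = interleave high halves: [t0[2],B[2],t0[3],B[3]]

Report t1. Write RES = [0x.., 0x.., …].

RES = [ 0x78  0x6f  0xbb  0xcd ]

  t0: 7c 10 78 bb
  t1: 78 6f bb cd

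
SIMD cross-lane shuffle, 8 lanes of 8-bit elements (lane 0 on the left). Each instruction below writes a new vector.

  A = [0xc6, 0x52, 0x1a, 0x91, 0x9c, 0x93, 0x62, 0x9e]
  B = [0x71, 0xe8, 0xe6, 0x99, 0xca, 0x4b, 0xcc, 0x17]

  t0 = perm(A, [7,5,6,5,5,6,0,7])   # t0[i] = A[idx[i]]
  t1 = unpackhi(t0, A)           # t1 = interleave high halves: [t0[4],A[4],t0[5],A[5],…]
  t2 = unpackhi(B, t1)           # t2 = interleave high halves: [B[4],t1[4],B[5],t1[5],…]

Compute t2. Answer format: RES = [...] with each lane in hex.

RES = [ 0xca  0xc6  0x4b  0x62  0xcc  0x9e  0x17  0x9e ]

  t0: 9e 93 62 93 93 62 c6 9e
  t1: 93 9c 62 93 c6 62 9e 9e
  t2: ca c6 4b 62 cc 9e 17 9e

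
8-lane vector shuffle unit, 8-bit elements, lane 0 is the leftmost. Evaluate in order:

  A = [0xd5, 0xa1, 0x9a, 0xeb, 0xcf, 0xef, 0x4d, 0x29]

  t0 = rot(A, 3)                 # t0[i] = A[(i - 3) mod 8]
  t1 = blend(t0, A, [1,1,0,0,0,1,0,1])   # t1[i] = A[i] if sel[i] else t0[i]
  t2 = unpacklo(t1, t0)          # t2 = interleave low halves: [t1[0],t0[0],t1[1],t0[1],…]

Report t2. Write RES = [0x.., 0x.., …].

  t0: ef 4d 29 d5 a1 9a eb cf
  t1: d5 a1 29 d5 a1 ef eb 29
  t2: d5 ef a1 4d 29 29 d5 d5

RES = [0xd5, 0xef, 0xa1, 0x4d, 0x29, 0x29, 0xd5, 0xd5]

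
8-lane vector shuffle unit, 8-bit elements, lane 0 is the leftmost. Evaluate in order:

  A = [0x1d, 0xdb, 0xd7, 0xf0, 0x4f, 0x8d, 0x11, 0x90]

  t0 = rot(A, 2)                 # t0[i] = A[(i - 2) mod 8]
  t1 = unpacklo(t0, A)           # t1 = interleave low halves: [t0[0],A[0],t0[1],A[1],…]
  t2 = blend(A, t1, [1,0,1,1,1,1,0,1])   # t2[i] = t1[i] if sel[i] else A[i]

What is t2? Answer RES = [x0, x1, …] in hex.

RES = [ 0x11  0xdb  0x90  0xdb  0x1d  0xd7  0x11  0xf0 ]

t0 = [0x11, 0x90, 0x1d, 0xdb, 0xd7, 0xf0, 0x4f, 0x8d]
t1 = [0x11, 0x1d, 0x90, 0xdb, 0x1d, 0xd7, 0xdb, 0xf0]
t2 = [0x11, 0xdb, 0x90, 0xdb, 0x1d, 0xd7, 0x11, 0xf0]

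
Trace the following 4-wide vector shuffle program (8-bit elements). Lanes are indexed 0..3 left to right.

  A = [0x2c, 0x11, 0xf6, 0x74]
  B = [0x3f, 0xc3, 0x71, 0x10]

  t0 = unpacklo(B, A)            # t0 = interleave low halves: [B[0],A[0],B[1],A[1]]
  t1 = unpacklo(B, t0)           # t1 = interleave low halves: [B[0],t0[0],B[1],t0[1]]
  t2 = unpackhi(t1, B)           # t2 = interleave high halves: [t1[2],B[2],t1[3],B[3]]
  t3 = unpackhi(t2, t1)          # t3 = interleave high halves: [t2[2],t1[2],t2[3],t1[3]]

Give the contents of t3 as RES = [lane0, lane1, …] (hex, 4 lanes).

→ t0 |3f|2c|c3|11|
→ t1 |3f|3f|c3|2c|
→ t2 |c3|71|2c|10|
→ t3 |2c|c3|10|2c|

RES = [ 0x2c  0xc3  0x10  0x2c ]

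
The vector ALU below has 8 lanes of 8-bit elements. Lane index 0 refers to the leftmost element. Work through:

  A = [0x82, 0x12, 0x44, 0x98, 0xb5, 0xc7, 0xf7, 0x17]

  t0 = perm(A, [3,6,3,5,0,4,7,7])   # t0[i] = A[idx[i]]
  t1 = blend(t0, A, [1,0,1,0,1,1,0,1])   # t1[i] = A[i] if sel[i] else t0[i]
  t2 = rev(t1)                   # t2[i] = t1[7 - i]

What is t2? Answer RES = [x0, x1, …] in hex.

RES = [0x17, 0x17, 0xc7, 0xb5, 0xc7, 0x44, 0xf7, 0x82]

→ t0 |98|f7|98|c7|82|b5|17|17|
→ t1 |82|f7|44|c7|b5|c7|17|17|
→ t2 |17|17|c7|b5|c7|44|f7|82|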